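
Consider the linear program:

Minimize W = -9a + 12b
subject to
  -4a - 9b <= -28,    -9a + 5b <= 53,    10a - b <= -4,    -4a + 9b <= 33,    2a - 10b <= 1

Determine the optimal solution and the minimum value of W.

Corner points and W = -9a + 12b:
  (-4/47, 148/47) → W = 1812/47
  (-5/8, 61/18) → W = 1111/24
  (-3/86, 157/43) → W = 3795/86

a = -4/47, b = 148/47, minimum W = 1812/47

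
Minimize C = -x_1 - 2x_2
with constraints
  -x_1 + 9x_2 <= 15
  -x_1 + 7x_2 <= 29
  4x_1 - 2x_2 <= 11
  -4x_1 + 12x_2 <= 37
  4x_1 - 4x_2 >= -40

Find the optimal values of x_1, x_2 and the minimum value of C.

x_1 = 129/34, x_2 = 71/34, minimum C = -271/34

Vertices and C = -x_1 - 2x_2:
  (129/34, 71/34) → C = -271/34
  (-51/8, 23/24) → C = 107/24
  (-83/8, -3/8) → C = 89/8
The feasible region is unbounded (it extends along (-1, -1), (-1, -2)), but C strictly increases along every unbounded feasible direction, so there is no improving ray and the minimum is attained at a vertex.

At the optimal vertex, -x_1 + 9x_2 = 15 and 4x_1 - 2x_2 = 11.
Solving simultaneously gives x_1 = 129/34, x_2 = 71/34.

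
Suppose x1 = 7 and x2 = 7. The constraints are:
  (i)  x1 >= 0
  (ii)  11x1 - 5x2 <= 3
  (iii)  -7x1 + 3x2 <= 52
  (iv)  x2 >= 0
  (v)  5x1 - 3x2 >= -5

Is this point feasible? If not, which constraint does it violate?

Constraint (ii): 11x1 - 5x2 = 42, which is not ≤ 3. All other constraints are satisfied.

not feasible — violates (ii)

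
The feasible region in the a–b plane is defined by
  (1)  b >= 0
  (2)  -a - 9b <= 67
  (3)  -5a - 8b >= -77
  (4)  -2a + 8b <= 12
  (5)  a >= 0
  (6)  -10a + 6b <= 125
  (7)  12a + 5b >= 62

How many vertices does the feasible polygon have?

Of the 21 pairwise boundary intersections, those satisfying every inequality are:
  (77/5, 0)
  (31/6, 0)
  (65/7, 107/28)
  (218/53, 134/53)

4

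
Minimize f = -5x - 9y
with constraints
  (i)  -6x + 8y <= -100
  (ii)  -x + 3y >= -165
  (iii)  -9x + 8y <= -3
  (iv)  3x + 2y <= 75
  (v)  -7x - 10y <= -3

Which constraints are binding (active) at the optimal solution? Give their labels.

Corner points and f = -5x - 9y:
  (200/9, 25/6) → f = -2675/18
  (256/29, -341/58) → f = 509/58
  (93/2, -129/4) → f = 231/4

The minimum is at (200/9, 25/6). Substituting into each constraint, equality holds for (i) and (iv); the remaining constraints have slack.

(i) and (iv)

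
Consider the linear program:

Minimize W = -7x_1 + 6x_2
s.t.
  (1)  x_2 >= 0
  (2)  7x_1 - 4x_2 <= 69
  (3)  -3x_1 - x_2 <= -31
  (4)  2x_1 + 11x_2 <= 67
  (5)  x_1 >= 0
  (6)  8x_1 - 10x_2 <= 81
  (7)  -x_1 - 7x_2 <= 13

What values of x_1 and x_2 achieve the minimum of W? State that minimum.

x_1 = 193/19, x_2 = 10/19, minimum W = -1291/19

Corner points and W = -7x_1 + 6x_2:
  (193/19, 10/19) → W = -1291/19
  (1027/85, 331/85) → W = -5203/85
  (274/31, 139/31) → W = -1084/31

The optimum lies where 7x_1 - 4x_2 = 69 and -3x_1 - x_2 = -31.
Solving simultaneously gives x_1 = 193/19, x_2 = 10/19.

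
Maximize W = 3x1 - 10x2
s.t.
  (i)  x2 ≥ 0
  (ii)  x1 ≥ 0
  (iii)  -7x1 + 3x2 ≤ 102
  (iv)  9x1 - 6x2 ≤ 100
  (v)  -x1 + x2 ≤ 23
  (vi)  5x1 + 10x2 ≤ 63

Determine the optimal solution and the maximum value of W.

Extreme points and W = 3x1 - 10x2:
  (0, 0) → W = 0
  (100/9, 0) → W = 100/3
  (0, 63/10) → W = -63
  (689/60, 67/120) → W = 433/15

At the optimal vertex, x2 = 0 and 9x1 - 6x2 = 100.
Solving simultaneously gives x1 = 100/9, x2 = 0.

x1 = 100/9, x2 = 0, maximum W = 100/3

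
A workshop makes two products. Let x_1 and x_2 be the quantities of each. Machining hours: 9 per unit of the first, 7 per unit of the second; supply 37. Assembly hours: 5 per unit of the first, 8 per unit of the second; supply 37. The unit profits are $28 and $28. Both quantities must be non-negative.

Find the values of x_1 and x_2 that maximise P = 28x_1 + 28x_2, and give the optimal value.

x_1 = 1, x_2 = 4, maximum P = 140

Vertices and P = 28x_1 + 28x_2:
  (0, 0) → P = 0
  (0, 37/8) → P = 259/2
  (37/9, 0) → P = 1036/9
  (1, 4) → P = 140

The optimum lies where 9x_1 + 7x_2 = 37 and 5x_1 + 8x_2 = 37.
Solving simultaneously gives x_1 = 1, x_2 = 4.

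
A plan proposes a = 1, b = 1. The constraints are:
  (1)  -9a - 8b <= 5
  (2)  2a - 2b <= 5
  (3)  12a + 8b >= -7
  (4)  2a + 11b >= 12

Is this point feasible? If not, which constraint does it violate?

(1): -17 ≤ 5 ✓
(2): 0 ≤ 5 ✓
(3): 20 ≥ -7 ✓
(4): 13 ≥ 12 ✓

feasible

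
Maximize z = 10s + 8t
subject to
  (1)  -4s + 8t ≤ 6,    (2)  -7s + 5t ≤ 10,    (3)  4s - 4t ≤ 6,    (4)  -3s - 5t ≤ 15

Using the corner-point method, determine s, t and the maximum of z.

Vertices and z = 10s + 8t:
  (-25/18, 1/18) → z = -121/9
  (9/2, 3) → z = 69
  (-5/2, -3/2) → z = -37
  (-15/16, -39/16) → z = -231/8

At the optimal vertex, -4s + 8t = 6 and 4s - 4t = 6.
Solving simultaneously gives s = 9/2, t = 3.

s = 9/2, t = 3, maximum z = 69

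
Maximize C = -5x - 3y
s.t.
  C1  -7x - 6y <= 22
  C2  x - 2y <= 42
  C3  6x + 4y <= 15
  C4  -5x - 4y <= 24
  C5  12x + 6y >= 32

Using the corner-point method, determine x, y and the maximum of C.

x = 158/15, y = -236/15, maximum C = -82/15

Vertices and C = -5x - 3y:
  (99/8, -237/16) → C = -279/16
  (158/15, -236/15) → C = -82/15
  (19/6, -1) → C = -77/6

The optimum lies where x - 2y = 42 and 12x + 6y = 32.
Solving simultaneously gives x = 158/15, y = -236/15.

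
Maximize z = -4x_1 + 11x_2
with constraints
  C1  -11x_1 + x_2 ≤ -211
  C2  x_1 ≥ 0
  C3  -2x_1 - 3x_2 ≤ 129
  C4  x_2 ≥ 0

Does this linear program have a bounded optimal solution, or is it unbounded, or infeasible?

From the feasible point (211/11, 0), moving in the direction (1, 11) keeps every constraint satisfied while z increases without bound.

unbounded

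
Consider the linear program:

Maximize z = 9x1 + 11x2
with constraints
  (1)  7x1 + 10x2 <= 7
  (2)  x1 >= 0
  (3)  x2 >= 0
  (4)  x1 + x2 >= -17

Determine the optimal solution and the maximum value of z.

Corner points and z = 9x1 + 11x2:
  (0, 7/10) → z = 77/10
  (1, 0) → z = 9
  (0, 0) → z = 0

The optimum lies where 7x1 + 10x2 = 7 and x2 = 0.
Solving simultaneously gives x1 = 1, x2 = 0.

x1 = 1, x2 = 0, maximum z = 9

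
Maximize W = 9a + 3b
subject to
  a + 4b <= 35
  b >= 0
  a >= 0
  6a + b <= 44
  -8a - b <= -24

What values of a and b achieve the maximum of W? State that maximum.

Vertices and W = 9a + 3b:
  (141/23, 166/23) → W = 1767/23
  (61/31, 256/31) → W = 1317/31
  (22/3, 0) → W = 66
  (3, 0) → W = 27

The optimum lies where a + 4b = 35 and 6a + b = 44.
Solving simultaneously gives a = 141/23, b = 166/23.

a = 141/23, b = 166/23, maximum W = 1767/23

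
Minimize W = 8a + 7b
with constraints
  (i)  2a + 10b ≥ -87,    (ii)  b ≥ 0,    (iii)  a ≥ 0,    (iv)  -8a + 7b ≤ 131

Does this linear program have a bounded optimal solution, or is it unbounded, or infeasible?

bounded optimum

Vertices and W = 8a + 7b:
  (0, 0) → W = 0
  (0, 131/7) → W = 131
The feasible region has finitely many vertices and no improving ray; the minimum is 0 at (0, 0).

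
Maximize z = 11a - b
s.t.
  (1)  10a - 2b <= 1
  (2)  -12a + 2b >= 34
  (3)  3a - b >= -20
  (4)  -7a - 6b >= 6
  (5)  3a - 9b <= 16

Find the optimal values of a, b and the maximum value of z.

a = -108/43, b = 83/43, maximum z = -1271/43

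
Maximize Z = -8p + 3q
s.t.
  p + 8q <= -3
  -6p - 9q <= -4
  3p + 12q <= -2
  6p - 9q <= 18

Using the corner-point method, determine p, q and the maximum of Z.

p = 59/39, q = -22/39, maximum Z = -538/39

Vertices and Z = -8p + 3q:
  (59/39, -22/39) → Z = -538/39
  (5/3, -7/12) → Z = -181/12
  (11/6, -7/9) → Z = -17
  (2, -2/3) → Z = -18

The optimum lies where p + 8q = -3 and -6p - 9q = -4.
Solving simultaneously gives p = 59/39, q = -22/39.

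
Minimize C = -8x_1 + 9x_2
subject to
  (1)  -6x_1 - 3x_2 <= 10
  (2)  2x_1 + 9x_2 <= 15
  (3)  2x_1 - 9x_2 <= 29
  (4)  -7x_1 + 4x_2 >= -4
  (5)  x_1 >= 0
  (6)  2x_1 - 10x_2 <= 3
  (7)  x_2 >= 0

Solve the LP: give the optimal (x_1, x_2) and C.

Extreme points and C = -8x_1 + 9x_2:
  (96/71, 97/71) → C = 105/71
  (0, 5/3) → C = 15
  (4/7, 0) → C = -32/7
  (0, 0) → C = 0

The binding constraints are -7x_1 + 4x_2 = -4 and x_2 = 0.
Solving simultaneously gives x_1 = 4/7, x_2 = 0.

x_1 = 4/7, x_2 = 0, minimum C = -32/7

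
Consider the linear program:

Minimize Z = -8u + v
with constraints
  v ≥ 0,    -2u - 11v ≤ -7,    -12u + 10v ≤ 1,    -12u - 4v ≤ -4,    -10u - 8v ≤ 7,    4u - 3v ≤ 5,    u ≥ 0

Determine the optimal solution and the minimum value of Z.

At the optimal vertex, -12u + 10v = 1 and 4u - 3v = 5.
Solving simultaneously gives u = 53/4, v = 16.

u = 53/4, v = 16, minimum Z = -90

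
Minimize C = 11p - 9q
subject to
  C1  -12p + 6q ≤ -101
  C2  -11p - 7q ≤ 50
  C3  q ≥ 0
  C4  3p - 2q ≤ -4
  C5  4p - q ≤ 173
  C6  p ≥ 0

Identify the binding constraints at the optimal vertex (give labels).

Extreme points and C = 11p - 9q:
  (113/3, 117/2) → C = -673/6
  (937/12, 418/3) → C = -4741/12
  (70, 107) → C = -193

The minimum is at (937/12, 418/3). Substituting into each constraint, equality holds for C1 and C5; the remaining constraints have slack.

C1 and C5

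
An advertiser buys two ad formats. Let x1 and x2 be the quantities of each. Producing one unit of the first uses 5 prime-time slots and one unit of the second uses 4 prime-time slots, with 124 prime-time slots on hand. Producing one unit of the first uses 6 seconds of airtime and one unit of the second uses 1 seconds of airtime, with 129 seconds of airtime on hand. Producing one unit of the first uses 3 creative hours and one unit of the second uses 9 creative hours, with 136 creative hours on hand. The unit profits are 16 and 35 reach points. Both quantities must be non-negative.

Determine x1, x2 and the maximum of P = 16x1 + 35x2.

Extreme points and P = 16x1 + 35x2:
  (0, 0) → P = 0
  (0, 136/9) → P = 4760/9
  (43/2, 0) → P = 344
  (392/19, 99/19) → P = 9737/19
  (52/3, 28/3) → P = 604

x1 = 52/3, x2 = 28/3, maximum P = 604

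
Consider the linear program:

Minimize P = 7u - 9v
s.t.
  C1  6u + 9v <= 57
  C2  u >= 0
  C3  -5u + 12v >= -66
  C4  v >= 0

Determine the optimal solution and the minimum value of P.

u = 0, v = 19/3, minimum P = -57

Corner points and P = 7u - 9v:
  (0, 19/3) → P = -57
  (19/2, 0) → P = 133/2
  (0, 0) → P = 0

At the optimal vertex, 6u + 9v = 57 and u = 0.
Solving simultaneously gives u = 0, v = 19/3.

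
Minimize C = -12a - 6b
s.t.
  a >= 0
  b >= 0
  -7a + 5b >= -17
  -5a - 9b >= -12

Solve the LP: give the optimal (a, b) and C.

Feasible corners and C = -12a - 6b:
  (0, 0) → C = 0
  (0, 4/3) → C = -8
  (12/5, 0) → C = -144/5

The optimum lies where b = 0 and -5a - 9b = -12.
Solving simultaneously gives a = 12/5, b = 0.

a = 12/5, b = 0, minimum C = -144/5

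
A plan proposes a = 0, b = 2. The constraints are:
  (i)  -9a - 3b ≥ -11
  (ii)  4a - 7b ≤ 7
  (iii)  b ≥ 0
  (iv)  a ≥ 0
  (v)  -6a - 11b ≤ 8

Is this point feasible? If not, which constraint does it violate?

feasible

(i): -6 ≥ -11 ✓
(ii): -14 ≤ 7 ✓
(iii): 2 ≥ 0 ✓
(iv): 0 ≥ 0 ✓
(v): -22 ≤ 8 ✓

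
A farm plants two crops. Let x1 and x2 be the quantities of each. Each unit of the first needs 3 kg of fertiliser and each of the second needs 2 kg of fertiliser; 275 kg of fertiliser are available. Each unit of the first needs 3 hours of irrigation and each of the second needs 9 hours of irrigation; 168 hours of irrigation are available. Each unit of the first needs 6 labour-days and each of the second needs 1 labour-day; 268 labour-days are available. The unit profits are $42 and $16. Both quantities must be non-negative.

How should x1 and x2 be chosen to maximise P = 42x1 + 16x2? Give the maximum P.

Corner points and P = 42x1 + 16x2:
  (0, 0) → P = 0
  (0, 56/3) → P = 896/3
  (134/3, 0) → P = 1876
  (44, 4) → P = 1912

x1 = 44, x2 = 4, maximum P = 1912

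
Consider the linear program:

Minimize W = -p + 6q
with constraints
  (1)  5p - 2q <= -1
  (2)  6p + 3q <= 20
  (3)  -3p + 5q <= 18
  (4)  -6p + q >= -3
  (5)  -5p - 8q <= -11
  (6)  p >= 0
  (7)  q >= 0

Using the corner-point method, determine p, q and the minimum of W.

p = 7/25, q = 6/5, minimum W = 173/25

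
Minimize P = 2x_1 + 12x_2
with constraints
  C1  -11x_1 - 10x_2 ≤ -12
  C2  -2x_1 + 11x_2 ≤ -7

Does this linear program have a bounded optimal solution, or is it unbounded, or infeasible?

From the feasible point (202/141, -53/141), moving in the direction (10, -11) keeps every constraint satisfied while P decreases without bound.

unbounded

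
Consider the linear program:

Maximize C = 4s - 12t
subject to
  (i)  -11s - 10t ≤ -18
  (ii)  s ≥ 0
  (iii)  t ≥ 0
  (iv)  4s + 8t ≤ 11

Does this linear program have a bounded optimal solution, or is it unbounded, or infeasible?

Extreme points and C = 4s - 12t:
  (18/11, 0) → C = 72/11
  (17/24, 49/48) → C = -113/12
  (11/4, 0) → C = 11
The feasible region has finitely many vertices and no improving ray; the maximum is 11 at (11/4, 0).

bounded optimum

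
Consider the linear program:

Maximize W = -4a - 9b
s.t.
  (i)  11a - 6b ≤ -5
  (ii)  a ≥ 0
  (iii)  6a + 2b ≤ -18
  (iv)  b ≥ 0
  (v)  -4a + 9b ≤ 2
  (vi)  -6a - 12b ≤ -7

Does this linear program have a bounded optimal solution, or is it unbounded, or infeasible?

infeasible

The boundaries -4a + 9b = 2 and -6a - 12b = -7 meet at (13/34, 20/51), but that point violates 11a - 6b ≤ -5. Every candidate vertex is excluded by some other constraint, so the feasible region is empty.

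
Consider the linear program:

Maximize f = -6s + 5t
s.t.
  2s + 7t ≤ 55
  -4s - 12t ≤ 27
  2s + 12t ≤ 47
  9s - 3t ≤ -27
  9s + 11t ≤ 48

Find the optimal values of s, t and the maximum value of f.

The binding constraints are -4s - 12t = 27 and 2s + 12t = 47.
Solving simultaneously gives s = -37, t = 121/12.

s = -37, t = 121/12, maximum f = 3269/12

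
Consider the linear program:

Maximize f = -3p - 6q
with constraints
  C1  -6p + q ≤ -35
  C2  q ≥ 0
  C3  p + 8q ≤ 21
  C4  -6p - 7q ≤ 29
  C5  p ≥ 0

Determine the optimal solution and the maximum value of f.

Feasible corners and f = -3p - 6q:
  (35/6, 0) → f = -35/2
  (43/7, 13/7) → f = -207/7
  (21, 0) → f = -63

The optimum lies where -6p + q = -35 and q = 0.
Solving simultaneously gives p = 35/6, q = 0.

p = 35/6, q = 0, maximum f = -35/2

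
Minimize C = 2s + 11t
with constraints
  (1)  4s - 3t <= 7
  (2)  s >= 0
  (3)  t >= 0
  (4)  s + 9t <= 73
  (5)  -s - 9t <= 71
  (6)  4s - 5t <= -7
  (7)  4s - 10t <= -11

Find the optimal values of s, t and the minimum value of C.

Vertices and C = 2s + 11t:
  (94/13, 95/13) → C = 1233/13
  (7, 7) → C = 91
  (0, 73/9) → C = 803/9
  (0, 7/5) → C = 77/5

s = 0, t = 7/5, minimum C = 77/5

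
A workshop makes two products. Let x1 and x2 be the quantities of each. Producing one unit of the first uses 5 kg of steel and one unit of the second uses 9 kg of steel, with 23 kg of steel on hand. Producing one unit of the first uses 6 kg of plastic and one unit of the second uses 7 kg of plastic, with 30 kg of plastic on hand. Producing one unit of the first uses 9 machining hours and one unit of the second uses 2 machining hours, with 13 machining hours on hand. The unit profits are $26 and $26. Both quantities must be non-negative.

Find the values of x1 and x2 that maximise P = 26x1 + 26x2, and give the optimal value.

x1 = 1, x2 = 2, maximum P = 78

Vertices and P = 26x1 + 26x2:
  (0, 0) → P = 0
  (0, 23/9) → P = 598/9
  (13/9, 0) → P = 338/9
  (1, 2) → P = 78

The optimum lies where 5x1 + 9x2 = 23 and 9x1 + 2x2 = 13.
Solving simultaneously gives x1 = 1, x2 = 2.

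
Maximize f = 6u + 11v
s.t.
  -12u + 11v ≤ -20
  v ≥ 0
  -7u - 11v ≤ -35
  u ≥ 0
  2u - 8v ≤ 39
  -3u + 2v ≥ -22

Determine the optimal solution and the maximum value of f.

At the optimal vertex, -12u + 11v = -20 and -3u + 2v = -22.
Solving simultaneously gives u = 202/9, v = 68/3.

u = 202/9, v = 68/3, maximum f = 384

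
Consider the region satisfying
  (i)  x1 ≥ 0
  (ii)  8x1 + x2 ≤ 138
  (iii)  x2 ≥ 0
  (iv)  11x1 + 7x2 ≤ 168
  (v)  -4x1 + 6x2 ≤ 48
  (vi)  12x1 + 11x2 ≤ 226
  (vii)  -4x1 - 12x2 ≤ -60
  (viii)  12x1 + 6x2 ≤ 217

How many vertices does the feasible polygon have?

6

Intersecting each pair of boundary lines and keeping only the points that satisfy every inequality leaves:
  (0, 8)
  (0, 5)
  (168/11, 0)
  (15, 0)
  (266/37, 470/37)
  (207/29, 370/29)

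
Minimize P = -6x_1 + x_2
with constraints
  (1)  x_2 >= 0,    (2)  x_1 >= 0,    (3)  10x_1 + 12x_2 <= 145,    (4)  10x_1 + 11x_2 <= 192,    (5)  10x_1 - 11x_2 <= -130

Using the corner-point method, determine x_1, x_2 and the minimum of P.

Feasible corners and P = -6x_1 + x_2:
  (0, 145/12) → P = 145/12
  (0, 130/11) → P = 130/11
  (7/46, 275/23) → P = 254/23

x_1 = 7/46, x_2 = 275/23, minimum P = 254/23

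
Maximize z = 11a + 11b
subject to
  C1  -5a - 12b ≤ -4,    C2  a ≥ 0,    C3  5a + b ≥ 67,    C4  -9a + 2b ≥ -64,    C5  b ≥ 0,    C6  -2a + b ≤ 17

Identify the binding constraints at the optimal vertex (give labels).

C4 and C6

Extreme points and z = 11a + 11b:
  (198/19, 283/19) → z = 5291/19
  (50/7, 219/7) → z = 2959/7
  (98/5, 281/5) → z = 4169/5

The maximum is at (98/5, 281/5). Substituting into each constraint, equality holds for C4 and C6; the remaining constraints have slack.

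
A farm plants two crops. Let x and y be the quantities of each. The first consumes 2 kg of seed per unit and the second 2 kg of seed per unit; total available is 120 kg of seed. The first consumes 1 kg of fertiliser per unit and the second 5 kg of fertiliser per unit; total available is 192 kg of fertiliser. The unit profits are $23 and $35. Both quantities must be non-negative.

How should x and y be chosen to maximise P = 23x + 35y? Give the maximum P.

Feasible corners and P = 23x + 35y:
  (0, 0) → P = 0
  (0, 192/5) → P = 1344
  (60, 0) → P = 1380
  (27, 33) → P = 1776

x = 27, y = 33, maximum P = 1776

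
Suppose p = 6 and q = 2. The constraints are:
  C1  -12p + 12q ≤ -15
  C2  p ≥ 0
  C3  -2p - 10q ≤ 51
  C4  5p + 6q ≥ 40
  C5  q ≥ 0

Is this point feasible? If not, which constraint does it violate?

feasible

C1: -48 ≤ -15 ✓
C2: 6 ≥ 0 ✓
C3: -32 ≤ 51 ✓
C4: 42 ≥ 40 ✓
C5: 2 ≥ 0 ✓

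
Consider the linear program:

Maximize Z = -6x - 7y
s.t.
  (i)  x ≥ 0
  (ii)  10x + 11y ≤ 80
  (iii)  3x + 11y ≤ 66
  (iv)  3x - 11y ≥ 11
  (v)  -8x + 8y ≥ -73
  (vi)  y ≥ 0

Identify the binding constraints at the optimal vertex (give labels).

(iv) and (vi)

Vertices and Z = -6x - 7y:
  (7, 10/11) → Z = -532/11
  (8, 0) → Z = -48
  (11/3, 0) → Z = -22

The maximum is at (11/3, 0). Substituting into each constraint, equality holds for (iv) and (vi); the remaining constraints have slack.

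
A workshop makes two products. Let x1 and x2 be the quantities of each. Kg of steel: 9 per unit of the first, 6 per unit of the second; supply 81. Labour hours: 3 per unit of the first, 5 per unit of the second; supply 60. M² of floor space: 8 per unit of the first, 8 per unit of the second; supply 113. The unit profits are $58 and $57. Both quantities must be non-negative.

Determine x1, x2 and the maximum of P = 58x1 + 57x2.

x1 = 5/3, x2 = 11, maximum P = 2171/3

Extreme points and P = 58x1 + 57x2:
  (0, 0) → P = 0
  (0, 12) → P = 684
  (9, 0) → P = 522
  (5/3, 11) → P = 2171/3

At the optimal vertex, 9x1 + 6x2 = 81 and 3x1 + 5x2 = 60.
Solving simultaneously gives x1 = 5/3, x2 = 11.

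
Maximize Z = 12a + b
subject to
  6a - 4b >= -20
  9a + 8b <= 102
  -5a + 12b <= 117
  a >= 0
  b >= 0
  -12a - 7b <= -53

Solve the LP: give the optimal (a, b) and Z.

Extreme points and Z = 12a + b:
  (62/21, 66/7) → Z = 314/7
  (4/5, 31/5) → Z = 79/5
  (34/3, 0) → Z = 136
  (53/12, 0) → Z = 53

a = 34/3, b = 0, maximum Z = 136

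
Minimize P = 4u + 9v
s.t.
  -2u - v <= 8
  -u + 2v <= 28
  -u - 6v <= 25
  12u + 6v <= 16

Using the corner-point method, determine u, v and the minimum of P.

u = -23/11, v = -42/11, minimum P = -470/11

Feasible corners and P = 4u + 9v:
  (-44/5, 48/5) → P = 256/5
  (-23/11, -42/11) → P = -470/11
  (-68/15, 176/15) → P = 1312/15
  (41/11, -158/33) → P = -310/11

The optimum lies where -2u - v = 8 and -u - 6v = 25.
Solving simultaneously gives u = -23/11, v = -42/11.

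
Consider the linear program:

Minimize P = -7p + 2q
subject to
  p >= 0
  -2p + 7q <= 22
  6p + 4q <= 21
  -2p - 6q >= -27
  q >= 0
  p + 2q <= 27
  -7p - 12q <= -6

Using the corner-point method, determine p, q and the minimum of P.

p = 7/2, q = 0, minimum P = -49/2

Feasible corners and P = -7p + 2q:
  (0, 22/7) → P = 44/7
  (0, 1/2) → P = 1
  (59/50, 87/25) → P = -13/10
  (7/2, 0) → P = -49/2
  (6/7, 0) → P = -6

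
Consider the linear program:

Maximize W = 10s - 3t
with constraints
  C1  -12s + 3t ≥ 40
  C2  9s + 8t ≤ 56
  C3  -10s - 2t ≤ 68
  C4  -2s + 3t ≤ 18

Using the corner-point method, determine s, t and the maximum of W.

Corner points and W = 10s - 3t:
  (-142/27, -208/27) → W = -796/27
  (-11/5, 68/15) → W = -178/5
  (-120/17, 22/17) → W = -1266/17

s = -142/27, t = -208/27, maximum W = -796/27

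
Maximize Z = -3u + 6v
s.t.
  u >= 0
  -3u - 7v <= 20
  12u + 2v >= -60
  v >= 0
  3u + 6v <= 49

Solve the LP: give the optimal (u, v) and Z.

Corner points and Z = -3u + 6v:
  (0, 0) → Z = 0
  (0, 49/6) → Z = 49
  (49/3, 0) → Z = -49

u = 0, v = 49/6, maximum Z = 49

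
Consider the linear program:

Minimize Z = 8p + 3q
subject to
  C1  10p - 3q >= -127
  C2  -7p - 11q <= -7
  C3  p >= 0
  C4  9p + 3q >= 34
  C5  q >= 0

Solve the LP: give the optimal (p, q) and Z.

Extreme points and Z = 8p + 3q:
  (0, 127/3) → Z = 127
  (0, 34/3) → Z = 34
  (34/9, 0) → Z = 272/9
The feasible region is unbounded (it extends along (3, 10), (1, 0)), but Z strictly increases along every unbounded feasible direction, so there is no improving ray and the minimum is attained at a vertex.

p = 34/9, q = 0, minimum Z = 272/9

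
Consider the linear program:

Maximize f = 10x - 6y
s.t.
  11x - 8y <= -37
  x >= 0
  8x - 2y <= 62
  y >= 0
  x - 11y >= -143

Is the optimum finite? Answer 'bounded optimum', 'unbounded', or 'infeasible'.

bounded optimum

Corner points and f = 10x - 6y:
  (0, 37/8) → f = -111/4
  (737/113, 1536/113) → f = -1846/113
  (0, 13) → f = -78
The feasible region has finitely many vertices and no improving ray; the maximum is -1846/113 at (737/113, 1536/113).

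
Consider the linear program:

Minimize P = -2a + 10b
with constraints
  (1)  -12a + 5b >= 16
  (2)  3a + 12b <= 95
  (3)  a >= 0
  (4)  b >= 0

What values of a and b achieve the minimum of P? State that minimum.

Feasible corners and P = -2a + 10b:
  (283/159, 396/53) → P = 11314/159
  (0, 16/5) → P = 32
  (0, 95/12) → P = 475/6

a = 0, b = 16/5, minimum P = 32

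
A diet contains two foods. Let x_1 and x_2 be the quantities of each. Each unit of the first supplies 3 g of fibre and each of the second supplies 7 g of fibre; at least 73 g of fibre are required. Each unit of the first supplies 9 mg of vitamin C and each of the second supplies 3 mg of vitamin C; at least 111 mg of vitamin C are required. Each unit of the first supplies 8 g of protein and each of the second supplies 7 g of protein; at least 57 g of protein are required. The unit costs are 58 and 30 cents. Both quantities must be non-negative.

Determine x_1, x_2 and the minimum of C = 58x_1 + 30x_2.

x_1 = 31/3, x_2 = 6, minimum C = 2338/3

The feasible region is unbounded (it extends along (0, 1), (1, 0)), but C strictly increases along every unbounded feasible direction, so there is no improving ray and the minimum is attained at a vertex.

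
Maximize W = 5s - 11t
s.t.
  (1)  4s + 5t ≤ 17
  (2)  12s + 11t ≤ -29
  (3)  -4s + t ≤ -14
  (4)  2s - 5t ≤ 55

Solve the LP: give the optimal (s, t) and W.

s = 230/41, t = -359/41, maximum W = 5099/41

Extreme points and W = 5s - 11t:
  (125/56, -71/14) → W = 3749/56
  (230/41, -359/41) → W = 5099/41
  (5/6, -32/3) → W = 243/2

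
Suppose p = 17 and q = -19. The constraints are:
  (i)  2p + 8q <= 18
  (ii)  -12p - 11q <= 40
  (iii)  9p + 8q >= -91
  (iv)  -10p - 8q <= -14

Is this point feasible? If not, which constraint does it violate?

(i): -118 ≤ 18 ✓
(ii): 5 ≤ 40 ✓
(iii): 1 ≥ -91 ✓
(iv): -18 ≤ -14 ✓

feasible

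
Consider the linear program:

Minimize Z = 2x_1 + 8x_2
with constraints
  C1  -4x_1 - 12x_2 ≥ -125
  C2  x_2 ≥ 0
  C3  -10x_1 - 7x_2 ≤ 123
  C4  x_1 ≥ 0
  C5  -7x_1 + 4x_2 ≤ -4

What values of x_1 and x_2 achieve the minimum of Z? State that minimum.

Corner points and Z = 2x_1 + 8x_2:
  (125/4, 0) → Z = 125/2
  (137/25, 859/100) → Z = 1992/25
  (4/7, 0) → Z = 8/7

x_1 = 4/7, x_2 = 0, minimum Z = 8/7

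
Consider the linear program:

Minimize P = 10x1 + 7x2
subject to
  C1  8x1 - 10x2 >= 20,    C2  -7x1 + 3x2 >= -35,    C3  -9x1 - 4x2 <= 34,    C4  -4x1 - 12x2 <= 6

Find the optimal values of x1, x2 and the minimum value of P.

Vertices and P = 10x1 + 7x2:
  (145/23, 70/23) → P = 1940/23
  (45/34, -16/17) → P = 113/17
  (67/16, -91/48) → P = 1373/48

At the optimal vertex, 8x1 - 10x2 = 20 and -4x1 - 12x2 = 6.
Solving simultaneously gives x1 = 45/34, x2 = -16/17.

x1 = 45/34, x2 = -16/17, minimum P = 113/17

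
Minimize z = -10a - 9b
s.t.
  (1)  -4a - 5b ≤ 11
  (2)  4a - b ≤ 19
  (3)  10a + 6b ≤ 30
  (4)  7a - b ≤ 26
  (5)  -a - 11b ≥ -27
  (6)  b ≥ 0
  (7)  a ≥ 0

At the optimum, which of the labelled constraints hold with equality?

Feasible corners and z = -10a - 9b:
  (21/13, 30/13) → z = -480/13
  (3, 0) → z = -30
  (0, 27/11) → z = -243/11
  (0, 0) → z = 0

The minimum is at (21/13, 30/13). Substituting into each constraint, equality holds for (3) and (5); the remaining constraints have slack.

(3) and (5)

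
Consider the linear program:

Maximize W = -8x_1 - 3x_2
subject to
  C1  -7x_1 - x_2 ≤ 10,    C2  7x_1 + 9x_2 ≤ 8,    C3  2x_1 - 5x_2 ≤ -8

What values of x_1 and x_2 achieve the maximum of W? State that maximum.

x_1 = -58/37, x_2 = 36/37, maximum W = 356/37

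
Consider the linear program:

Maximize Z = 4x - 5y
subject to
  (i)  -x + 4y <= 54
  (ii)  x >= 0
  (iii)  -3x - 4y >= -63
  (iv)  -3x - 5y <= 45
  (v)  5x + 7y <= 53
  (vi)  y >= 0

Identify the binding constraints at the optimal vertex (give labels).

Extreme points and Z = 4x - 5y:
  (0, 53/7) → Z = -265/7
  (0, 0) → Z = 0
  (53/5, 0) → Z = 212/5

The maximum is at (53/5, 0). Substituting into each constraint, equality holds for (v) and (vi); the remaining constraints have slack.

(v) and (vi)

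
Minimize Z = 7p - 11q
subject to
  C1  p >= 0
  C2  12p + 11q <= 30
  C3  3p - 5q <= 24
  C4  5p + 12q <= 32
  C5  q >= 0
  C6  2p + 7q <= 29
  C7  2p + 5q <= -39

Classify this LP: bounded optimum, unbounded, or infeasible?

The boundaries p = 0 and 5p + 12q = 32 meet at (0, 8/3), but that point violates 2p + 5q ≤ -39. Every candidate vertex is excluded by some other constraint, so the feasible region is empty.

infeasible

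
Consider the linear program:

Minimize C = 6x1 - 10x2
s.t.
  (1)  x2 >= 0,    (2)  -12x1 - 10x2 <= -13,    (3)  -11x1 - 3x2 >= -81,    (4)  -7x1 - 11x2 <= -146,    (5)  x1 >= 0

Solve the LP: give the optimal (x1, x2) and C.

x1 = 0, x2 = 27, minimum C = -270

The binding constraints are -11x1 - 3x2 = -81 and x1 = 0.
Solving simultaneously gives x1 = 0, x2 = 27.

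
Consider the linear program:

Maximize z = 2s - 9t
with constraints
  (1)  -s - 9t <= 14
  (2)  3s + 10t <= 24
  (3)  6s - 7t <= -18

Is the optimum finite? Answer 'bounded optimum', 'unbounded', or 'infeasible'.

bounded optimum

Extreme points and z = 2s - 9t:
  (-260/61, -66/61) → z = 74/61
  (-4/27, 22/9) → z = -602/27
The feasible region has finitely many vertices and no improving ray; the maximum is 74/61 at (-260/61, -66/61).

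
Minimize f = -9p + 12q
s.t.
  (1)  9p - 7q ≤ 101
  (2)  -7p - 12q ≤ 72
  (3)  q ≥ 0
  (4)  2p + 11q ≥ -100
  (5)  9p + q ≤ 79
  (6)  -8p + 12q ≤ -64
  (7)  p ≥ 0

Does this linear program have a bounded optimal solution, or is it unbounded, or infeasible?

Extreme points and f = -9p + 12q:
  (79/9, 0) → f = -79
  (8, 0) → f = -72
  (253/29, 14/29) → f = -2109/29
The feasible region has finitely many vertices and no improving ray; the minimum is -79 at (79/9, 0).

bounded optimum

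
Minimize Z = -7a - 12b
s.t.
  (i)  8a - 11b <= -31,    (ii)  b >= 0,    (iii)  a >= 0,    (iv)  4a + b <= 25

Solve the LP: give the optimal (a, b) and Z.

Corner points and Z = -7a - 12b:
  (0, 31/11) → Z = -372/11
  (61/13, 81/13) → Z = -1399/13
  (0, 25) → Z = -300

The optimum lies where a = 0 and 4a + b = 25.
Solving simultaneously gives a = 0, b = 25.

a = 0, b = 25, minimum Z = -300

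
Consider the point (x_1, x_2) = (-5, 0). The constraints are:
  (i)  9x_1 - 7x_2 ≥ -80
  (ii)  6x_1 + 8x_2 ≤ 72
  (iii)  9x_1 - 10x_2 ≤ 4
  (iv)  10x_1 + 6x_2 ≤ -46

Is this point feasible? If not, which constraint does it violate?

(i): -45 ≥ -80 ✓
(ii): -30 ≤ 72 ✓
(iii): -45 ≤ 4 ✓
(iv): -50 ≤ -46 ✓

feasible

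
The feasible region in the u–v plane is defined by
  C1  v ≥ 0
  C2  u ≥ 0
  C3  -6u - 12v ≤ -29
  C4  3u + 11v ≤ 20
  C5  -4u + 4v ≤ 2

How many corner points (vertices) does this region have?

Intersecting each pair of boundary lines and keeping only the points that satisfy every inequality leaves:
  (29/6, 0)
  (20/3, 0)
  (79/30, 11/10)

3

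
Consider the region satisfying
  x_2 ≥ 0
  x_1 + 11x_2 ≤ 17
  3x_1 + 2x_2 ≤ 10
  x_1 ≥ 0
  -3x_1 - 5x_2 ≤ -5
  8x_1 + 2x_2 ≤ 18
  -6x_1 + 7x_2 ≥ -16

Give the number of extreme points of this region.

5

Intersecting each pair of boundary lines and keeping only the points that satisfy every inequality leaves:
  (5/3, 0)
  (9/4, 0)
  (0, 17/11)
  (82/43, 59/43)
  (0, 1)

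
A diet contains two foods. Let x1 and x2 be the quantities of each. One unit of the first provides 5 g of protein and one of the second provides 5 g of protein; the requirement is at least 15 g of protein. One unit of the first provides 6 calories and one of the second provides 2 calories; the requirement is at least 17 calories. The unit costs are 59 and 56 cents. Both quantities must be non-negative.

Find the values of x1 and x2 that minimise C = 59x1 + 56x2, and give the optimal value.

Corner points and C = 59x1 + 56x2:
  (0, 17/2) → C = 476
  (3, 0) → C = 177
  (11/4, 1/4) → C = 705/4
The feasible region is unbounded (it extends along (0, 1), (1, 0)), but C strictly increases along every unbounded feasible direction, so there is no improving ray and the minimum is attained at a vertex.

At the optimal vertex, 5x1 + 5x2 = 15 and 6x1 + 2x2 = 17.
Solving simultaneously gives x1 = 11/4, x2 = 1/4.

x1 = 11/4, x2 = 1/4, minimum C = 705/4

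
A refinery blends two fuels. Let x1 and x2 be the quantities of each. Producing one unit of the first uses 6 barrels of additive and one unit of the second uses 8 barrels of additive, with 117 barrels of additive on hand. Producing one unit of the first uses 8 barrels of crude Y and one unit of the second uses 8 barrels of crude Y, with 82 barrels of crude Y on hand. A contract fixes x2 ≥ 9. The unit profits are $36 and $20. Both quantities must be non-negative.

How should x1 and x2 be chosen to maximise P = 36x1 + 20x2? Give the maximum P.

Corner points and P = 36x1 + 20x2:
  (0, 41/4) → P = 205
  (0, 9) → P = 180
  (5/4, 9) → P = 225

The optimum lies where 8x1 + 8x2 = 82 and x2 = 9.
Solving simultaneously gives x1 = 5/4, x2 = 9.

x1 = 5/4, x2 = 9, maximum P = 225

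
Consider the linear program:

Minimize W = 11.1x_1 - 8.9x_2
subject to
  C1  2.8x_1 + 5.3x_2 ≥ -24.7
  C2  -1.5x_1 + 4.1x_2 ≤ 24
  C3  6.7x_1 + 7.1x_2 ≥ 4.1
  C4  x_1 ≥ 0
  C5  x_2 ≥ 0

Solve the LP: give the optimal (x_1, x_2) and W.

x_1 = 0, x_2 = 240/41, minimum W = -2136/41

The feasible region is unbounded (it extends along (1, 0), (41, 15)), but W strictly increases along every unbounded feasible direction, so there is no improving ray and the minimum is attained at a vertex.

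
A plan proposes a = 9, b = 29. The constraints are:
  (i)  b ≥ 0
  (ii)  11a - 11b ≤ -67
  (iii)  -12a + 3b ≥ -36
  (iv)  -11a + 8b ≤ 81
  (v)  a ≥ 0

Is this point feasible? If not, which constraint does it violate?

not feasible — violates (iv)

Constraint (iv): -11a + 8b = 133, which is not ≤ 81. All other constraints are satisfied.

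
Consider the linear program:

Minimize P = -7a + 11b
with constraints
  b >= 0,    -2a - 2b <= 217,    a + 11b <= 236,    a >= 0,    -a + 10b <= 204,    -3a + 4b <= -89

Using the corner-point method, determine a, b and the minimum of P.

a = 236, b = 0, minimum P = -1652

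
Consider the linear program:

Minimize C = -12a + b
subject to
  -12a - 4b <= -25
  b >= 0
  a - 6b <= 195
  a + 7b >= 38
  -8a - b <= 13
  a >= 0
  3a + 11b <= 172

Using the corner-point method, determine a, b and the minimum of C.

The binding constraints are b = 0 and 3a + 11b = 172.
Solving simultaneously gives a = 172/3, b = 0.

a = 172/3, b = 0, minimum C = -688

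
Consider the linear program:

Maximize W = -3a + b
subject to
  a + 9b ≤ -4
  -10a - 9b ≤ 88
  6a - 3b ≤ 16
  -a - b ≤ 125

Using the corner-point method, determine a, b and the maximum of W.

Feasible corners and W = -3a + b:
  (-28/3, 16/27) → W = 772/27
  (44/19, -40/57) → W = -436/57
  (-10/7, -172/21) → W = -82/21

a = -28/3, b = 16/27, maximum W = 772/27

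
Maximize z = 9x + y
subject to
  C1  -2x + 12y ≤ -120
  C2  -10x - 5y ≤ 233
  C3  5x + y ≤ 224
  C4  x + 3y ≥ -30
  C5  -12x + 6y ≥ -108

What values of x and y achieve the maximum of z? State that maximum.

x = 48/11, y = -102/11, maximum z = 30

Extreme points and z = 9x + y:
  (0, -10) → z = -10
  (48/11, -102/11) → z = 30
  (24/7, -78/7) → z = 138/7

The binding constraints are -2x + 12y = -120 and -12x + 6y = -108.
Solving simultaneously gives x = 48/11, y = -102/11.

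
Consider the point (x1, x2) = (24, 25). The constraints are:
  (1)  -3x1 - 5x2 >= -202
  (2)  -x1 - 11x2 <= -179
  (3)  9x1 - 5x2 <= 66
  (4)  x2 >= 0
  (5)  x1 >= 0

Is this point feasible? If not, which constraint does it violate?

Constraint (3): 9x1 - 5x2 = 91, which is not ≤ 66. All other constraints are satisfied.

not feasible — violates (3)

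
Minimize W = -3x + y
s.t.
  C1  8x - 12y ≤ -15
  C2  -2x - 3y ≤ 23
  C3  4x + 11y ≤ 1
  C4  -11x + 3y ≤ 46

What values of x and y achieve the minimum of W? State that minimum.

x = -9/8, y = 1/2, minimum W = 31/8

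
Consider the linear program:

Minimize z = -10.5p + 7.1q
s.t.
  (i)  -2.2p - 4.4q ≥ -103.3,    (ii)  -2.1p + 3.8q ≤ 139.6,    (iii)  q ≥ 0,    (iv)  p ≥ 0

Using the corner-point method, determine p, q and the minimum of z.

Vertices and z = -10.5p + 7.1q:
  (1033/22, 0) → z = -21693/44
  (0, 1033/44) → z = 73343/440
  (0, 0) → z = 0

p = 1033/22, q = 0, minimum z = -21693/44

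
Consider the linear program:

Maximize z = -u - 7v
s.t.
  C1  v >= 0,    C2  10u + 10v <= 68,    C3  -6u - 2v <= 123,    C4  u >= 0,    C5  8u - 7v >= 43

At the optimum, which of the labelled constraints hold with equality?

Extreme points and z = -u - 7v:
  (34/5, 0) → z = -34/5
  (43/8, 0) → z = -43/8
  (151/25, 19/25) → z = -284/25

The maximum is at (43/8, 0). Substituting into each constraint, equality holds for C1 and C5; the remaining constraints have slack.

C1 and C5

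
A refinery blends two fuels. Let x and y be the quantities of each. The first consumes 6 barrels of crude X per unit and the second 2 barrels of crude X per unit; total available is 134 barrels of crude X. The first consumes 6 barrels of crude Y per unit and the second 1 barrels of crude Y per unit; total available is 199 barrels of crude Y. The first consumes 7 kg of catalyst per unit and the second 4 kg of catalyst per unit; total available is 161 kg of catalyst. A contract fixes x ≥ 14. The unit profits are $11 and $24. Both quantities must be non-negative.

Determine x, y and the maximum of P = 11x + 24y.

x = 14, y = 63/4, maximum P = 532

Feasible corners and P = 11x + 24y:
  (67/3, 0) → P = 737/3
  (14, 0) → P = 154
  (107/5, 14/5) → P = 1513/5
  (14, 63/4) → P = 532

The optimum lies where 7x + 4y = 161 and x = 14.
Solving simultaneously gives x = 14, y = 63/4.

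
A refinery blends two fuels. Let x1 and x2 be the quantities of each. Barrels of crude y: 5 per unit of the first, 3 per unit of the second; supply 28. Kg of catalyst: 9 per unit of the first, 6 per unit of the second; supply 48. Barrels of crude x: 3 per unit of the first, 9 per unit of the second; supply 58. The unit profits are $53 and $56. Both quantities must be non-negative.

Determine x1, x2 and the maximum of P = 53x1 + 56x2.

x1 = 4/3, x2 = 6, maximum P = 1220/3

Corner points and P = 53x1 + 56x2:
  (0, 0) → P = 0
  (0, 58/9) → P = 3248/9
  (16/3, 0) → P = 848/3
  (4/3, 6) → P = 1220/3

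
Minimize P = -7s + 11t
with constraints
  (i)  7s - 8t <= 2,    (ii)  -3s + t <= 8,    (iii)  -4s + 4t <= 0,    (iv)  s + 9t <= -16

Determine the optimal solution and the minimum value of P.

Corner points and P = -7s + 11t:
  (-2, -2) → P = -8
  (-110/71, -114/71) → P = -484/71
  (-8/5, -8/5) → P = -32/5

The optimum lies where 7s - 8t = 2 and -4s + 4t = 0.
Solving simultaneously gives s = -2, t = -2.

s = -2, t = -2, minimum P = -8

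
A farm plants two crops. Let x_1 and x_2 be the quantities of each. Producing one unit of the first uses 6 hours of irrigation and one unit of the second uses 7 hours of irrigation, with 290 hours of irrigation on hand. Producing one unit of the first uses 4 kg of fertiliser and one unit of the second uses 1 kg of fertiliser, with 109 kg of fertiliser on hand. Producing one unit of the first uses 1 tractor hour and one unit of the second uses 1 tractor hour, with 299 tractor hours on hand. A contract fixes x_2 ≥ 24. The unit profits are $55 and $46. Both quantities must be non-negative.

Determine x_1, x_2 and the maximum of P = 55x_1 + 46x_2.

Corner points and P = 55x_1 + 46x_2:
  (0, 290/7) → P = 13340/7
  (0, 24) → P = 1104
  (61/3, 24) → P = 6667/3

x_1 = 61/3, x_2 = 24, maximum P = 6667/3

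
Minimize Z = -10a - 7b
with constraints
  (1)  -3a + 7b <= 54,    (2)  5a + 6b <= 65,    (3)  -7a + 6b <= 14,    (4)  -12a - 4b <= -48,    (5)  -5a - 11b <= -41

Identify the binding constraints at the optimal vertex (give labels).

(2) and (5)

Vertices and Z = -10a - 7b:
  (17/4, 175/24) → Z = -2245/24
  (469/25, -24/5) → Z = -154
  (58/25, 126/25) → Z = -1462/25
  (13/4, 9/4) → Z = -193/4

The minimum is at (469/25, -24/5). Substituting into each constraint, equality holds for (2) and (5); the remaining constraints have slack.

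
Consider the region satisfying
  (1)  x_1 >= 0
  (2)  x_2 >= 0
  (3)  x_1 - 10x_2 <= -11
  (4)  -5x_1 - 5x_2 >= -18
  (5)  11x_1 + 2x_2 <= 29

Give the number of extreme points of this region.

3

The feasible vertices (each the meet of two boundaries and inside every other half-plane) are:
  (0, 11/10)
  (0, 18/5)
  (25/11, 73/55)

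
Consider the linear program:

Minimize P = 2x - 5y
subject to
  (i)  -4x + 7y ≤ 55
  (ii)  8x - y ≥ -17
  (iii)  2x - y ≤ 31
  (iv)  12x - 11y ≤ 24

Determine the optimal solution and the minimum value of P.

x = 773/40, y = 189/10, minimum P = -1117/20

Extreme points and P = 2x - 5y:
  (-16/13, 93/13) → P = -497/13
  (773/40, 189/10) → P = -1117/20
  (-211/76, -99/19) → P = 41/2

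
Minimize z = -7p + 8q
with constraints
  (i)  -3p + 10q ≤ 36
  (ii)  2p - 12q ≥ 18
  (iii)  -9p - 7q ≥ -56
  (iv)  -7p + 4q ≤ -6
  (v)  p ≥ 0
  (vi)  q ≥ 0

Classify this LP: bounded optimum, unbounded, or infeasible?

infeasible

The boundaries 2p - 12q = 18 and -9p - 7q = -56 meet at (399/61, -25/61), but that point violates q ≥ 0. Every candidate vertex is excluded by some other constraint, so the feasible region is empty.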